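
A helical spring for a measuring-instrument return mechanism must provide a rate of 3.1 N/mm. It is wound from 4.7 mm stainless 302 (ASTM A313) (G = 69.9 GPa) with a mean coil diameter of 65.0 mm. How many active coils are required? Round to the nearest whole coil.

5

N_a = Gd⁴/(8D³k) = (69.9×10³ × 4.7⁴)/(8 × 65.0³ × 3.1)
    = 3.4109e+07 / 6.8107e+06 = 5.008 → 5 coils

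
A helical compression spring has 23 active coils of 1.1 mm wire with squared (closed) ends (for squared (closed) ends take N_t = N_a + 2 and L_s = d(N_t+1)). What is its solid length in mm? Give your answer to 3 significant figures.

squared (closed) ends: N_t = N_a + 2 = 23 + 2 = 25
L_s = d·(N_t+1) = 1.1 × 26 = 28.6 mm

28.6 mm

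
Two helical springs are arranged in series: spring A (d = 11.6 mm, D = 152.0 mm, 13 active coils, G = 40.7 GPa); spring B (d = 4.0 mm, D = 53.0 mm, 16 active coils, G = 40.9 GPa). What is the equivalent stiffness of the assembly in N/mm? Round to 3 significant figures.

0.432 N/mm

k_A = Gd⁴/(8D³N_a) = (40.7×10³)(11.6⁴)/(8·152.0³·13) = 2.0177 N/mm
k_B = Gd⁴/(8D³N_a) = (40.9×10³)(4.0⁴)/(8·53.0³·16) = 0.54945 N/mm
Series: 1/k_eq = 1/2.0177 + 1/0.54945 = 2.3156; k_eq = 0.43185 N/mm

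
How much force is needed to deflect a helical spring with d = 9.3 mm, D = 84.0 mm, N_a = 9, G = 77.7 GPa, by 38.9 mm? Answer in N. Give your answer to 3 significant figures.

k = Gd⁴/(8D³N_a) = (77.7×10³)(9.3⁴)/(8·84.0³·9) = 13.62 N/mm
F = k·δ = 13.62 × 38.9 = 529.82 N

530 N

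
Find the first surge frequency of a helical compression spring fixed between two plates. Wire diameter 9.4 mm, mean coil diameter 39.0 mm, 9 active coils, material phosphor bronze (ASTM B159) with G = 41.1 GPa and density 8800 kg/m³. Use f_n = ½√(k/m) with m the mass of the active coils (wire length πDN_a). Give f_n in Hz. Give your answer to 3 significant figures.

k = Gd⁴/(8D³N_a) = (41.1×10³)(9.4⁴)/(8·39.0³·9) = 75.132 N/mm = 75132 N/m
Wire length L = πDN_a = π·39.0·9 = 1102.7 mm
m = ρ·(πd²/4)·L = 8800 × 69.398×10⁻⁶ m² × 1.1027 m = 0.67342 kg
f_n = ½√(k/m) = 0.5·√(75132/0.67342) = 0.5·√(1.1157e+05) = 167.01 Hz

167 Hz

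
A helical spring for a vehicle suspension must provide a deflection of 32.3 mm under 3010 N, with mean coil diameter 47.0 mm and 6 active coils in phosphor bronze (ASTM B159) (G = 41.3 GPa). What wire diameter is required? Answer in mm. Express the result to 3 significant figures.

Required rate k = F/δ = 3010/32.3 = 93.189 N/mm
d = (8D³N_a·k / G)^(1/4) = (8·47.0³·6·93.189 / (41.3×10³))^0.25
  = (11245)^0.25 = 10.2976 mm

10.3 mm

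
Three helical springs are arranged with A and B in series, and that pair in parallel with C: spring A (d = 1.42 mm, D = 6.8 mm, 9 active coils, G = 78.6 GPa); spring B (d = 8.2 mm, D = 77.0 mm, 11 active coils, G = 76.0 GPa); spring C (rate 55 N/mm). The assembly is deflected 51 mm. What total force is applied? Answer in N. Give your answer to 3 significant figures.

k_A = Gd⁴/(8D³N_a) = (78.6×10³)(1.42⁴)/(8·6.8³·9) = 14.116 N/mm
k_B = Gd⁴/(8D³N_a) = (76.0×10³)(8.2⁴)/(8·77.0³·11) = 8.5529 N/mm
Springs A,B series: k_AB = 1/(1/14.116+1/8.5529) = 5.3259 N/mm; parallel with C: k_eq = 5.3259+55 = 60.326 N/mm
F = k_eq·δ = 60.326·51 = 3076.6 N

3080 N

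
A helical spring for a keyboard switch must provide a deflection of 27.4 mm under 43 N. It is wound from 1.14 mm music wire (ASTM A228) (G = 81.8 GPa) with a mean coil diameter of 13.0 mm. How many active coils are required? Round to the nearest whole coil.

5

Required rate k = F/δ = 43/27.4 = 1.5693 N/mm
N_a = Gd⁴/(8D³k) = (81.8×10³ × 1.14⁴)/(8 × 13.0³ × 1.5693)
    = 138157 / 27582.8 = 5.009 → 5 coils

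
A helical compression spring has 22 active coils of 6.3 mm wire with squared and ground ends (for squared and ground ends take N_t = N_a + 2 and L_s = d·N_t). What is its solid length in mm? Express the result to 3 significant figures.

151 mm

squared and ground ends: N_t = N_a + 2 = 22 + 2 = 24
L_s = d·N_t = 6.3 × 24 = 151.2 mm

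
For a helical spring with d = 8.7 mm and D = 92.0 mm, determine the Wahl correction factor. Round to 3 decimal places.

C = D/d = 92.0/8.7 = 10.5747
K_W = (4C−1)/(4C−4) + 0.615/C = 41.299/38.299 + 0.0582 = 1.1365

1.136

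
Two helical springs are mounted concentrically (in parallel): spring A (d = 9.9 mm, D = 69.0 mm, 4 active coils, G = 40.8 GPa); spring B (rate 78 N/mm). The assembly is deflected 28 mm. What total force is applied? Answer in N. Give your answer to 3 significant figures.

3230 N

k_A = Gd⁴/(8D³N_a) = (40.8×10³)(9.9⁴)/(8·69.0³·4) = 37.282 N/mm
Parallel: k_eq = 37.282 + 78 = 115.28 N/mm
F = k_eq·δ = 115.28·28 = 3227.9 N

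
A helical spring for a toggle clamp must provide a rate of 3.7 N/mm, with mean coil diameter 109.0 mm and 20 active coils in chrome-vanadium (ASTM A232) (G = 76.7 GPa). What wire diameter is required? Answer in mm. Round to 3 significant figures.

10.0 mm

d = (8D³N_a·k / G)^(1/4) = (8·109.0³·20·3.7 / (76.7×10³))^0.25
  = (9995.5)^0.25 = 9.9989 mm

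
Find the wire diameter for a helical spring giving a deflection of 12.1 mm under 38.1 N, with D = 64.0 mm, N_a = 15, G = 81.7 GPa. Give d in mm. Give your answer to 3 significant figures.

Required rate k = F/δ = 38.1/12.1 = 3.1488 N/mm
d = (8D³N_a·k / G)^(1/4) = (8·64.0³·15·3.1488 / (81.7×10³))^0.25
  = (1212.4)^0.25 = 5.9008 mm

5.90 mm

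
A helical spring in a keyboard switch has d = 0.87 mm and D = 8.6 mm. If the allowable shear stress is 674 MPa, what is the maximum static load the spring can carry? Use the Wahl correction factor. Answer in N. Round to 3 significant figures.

C = D/d = 8.6/0.87 = 9.8851
K_W = (4C−1)/(4C−4) + 0.615/C = 38.540/35.540 + 0.0622 = 1.1466
τ_max = K·8FD/(πd³) → F_max = τ_allow·πd³/(8DK)
F_max = 674·π·0.87³/(8·8.6·1.1466) = 1394.3/78.888 = 17.675 N

17.7 N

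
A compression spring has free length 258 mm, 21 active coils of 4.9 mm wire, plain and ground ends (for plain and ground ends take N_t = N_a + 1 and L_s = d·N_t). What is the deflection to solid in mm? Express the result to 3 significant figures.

N_t = 22; L_s = 4.9·22 = 107.8 mm
δ_solid = L₀ − L_s = 258 − 107.8 = 150.2 mm

150 mm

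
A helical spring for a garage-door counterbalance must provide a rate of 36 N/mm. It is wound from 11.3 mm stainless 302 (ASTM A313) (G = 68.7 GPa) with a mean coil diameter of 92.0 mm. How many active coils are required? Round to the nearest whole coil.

N_a = Gd⁴/(8D³k) = (68.7×10³ × 11.3⁴)/(8 × 92.0³ × 36)
    = 1.12014e+09 / 2.24262e+08 = 4.995 → 5 coils

5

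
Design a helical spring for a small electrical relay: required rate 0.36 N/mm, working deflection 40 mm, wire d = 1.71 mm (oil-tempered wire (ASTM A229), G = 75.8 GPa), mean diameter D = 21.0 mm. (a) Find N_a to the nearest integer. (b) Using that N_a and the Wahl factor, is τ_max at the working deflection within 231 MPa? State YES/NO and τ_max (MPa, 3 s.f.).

N_a = Gd⁴/(8D³k) = (75.8×10³)(1.71⁴)/(8·21.0³·0.36) = 24.3 → N_a = 24
Actual rate k = Gd⁴/(8D³·24) = 0.3645 N/mm
Working load F = kδ = 0.3645·40 = 14.58 N
C = 21.0/1.71 = 12.2807; K_W = (4C−1)/(4C−4)+0.615/C = 1.1166
τ_max = K_W·8FD/(πd³) = 1.1166·155.93 = 174.1 MPa
τ_max ≤ 231 MPa → acceptable

(a) 24 coils; (b) YES, τ_max = 174 MPa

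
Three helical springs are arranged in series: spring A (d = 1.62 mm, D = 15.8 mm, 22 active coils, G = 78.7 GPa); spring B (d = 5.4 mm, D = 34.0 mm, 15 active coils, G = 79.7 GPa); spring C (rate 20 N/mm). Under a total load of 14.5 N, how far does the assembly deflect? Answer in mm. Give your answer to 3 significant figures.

k_A = Gd⁴/(8D³N_a) = (78.7×10³)(1.62⁴)/(8·15.8³·22) = 0.78082 N/mm
k_B = Gd⁴/(8D³N_a) = (79.7×10³)(5.4⁴)/(8·34.0³·15) = 14.369 N/mm
Series: 1/k_eq = 1/0.78082 + 1/14.369 + 1/20 = 1.4003; k_eq = 0.71413 N/mm
δ = F/k_eq = 14.5/0.71413 = 20.304 mm

20.3 mm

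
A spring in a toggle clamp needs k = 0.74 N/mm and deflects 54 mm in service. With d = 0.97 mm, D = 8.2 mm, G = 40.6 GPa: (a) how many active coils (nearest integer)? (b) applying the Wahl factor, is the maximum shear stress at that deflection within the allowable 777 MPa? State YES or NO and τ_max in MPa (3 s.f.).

(a) 11 coils; (b) NO, τ_max = 1070 MPa

N_a = Gd⁴/(8D³k) = (40.6×10³)(0.97⁴)/(8·8.2³·0.74) = 11.01 → N_a = 11
Actual rate k = Gd⁴/(8D³·11) = 0.74078 N/mm
Working load F = kδ = 0.74078·54 = 40.002 N
C = 8.2/0.97 = 8.4536; K_W = (4C−1)/(4C−4)+0.615/C = 1.1734
τ_max = K_W·8FD/(πd³) = 1.1734·915.21 = 1073.9 MPa
τ_max > 777 MPa → exceeds allowable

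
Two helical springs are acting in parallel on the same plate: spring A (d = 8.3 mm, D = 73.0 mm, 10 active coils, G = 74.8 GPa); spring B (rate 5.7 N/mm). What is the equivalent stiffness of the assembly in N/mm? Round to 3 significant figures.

k_A = Gd⁴/(8D³N_a) = (74.8×10³)(8.3⁴)/(8·73.0³·10) = 11.407 N/mm
Parallel: k_eq = 11.407 + 5.7 = 17.107 N/mm

17.1 N/mm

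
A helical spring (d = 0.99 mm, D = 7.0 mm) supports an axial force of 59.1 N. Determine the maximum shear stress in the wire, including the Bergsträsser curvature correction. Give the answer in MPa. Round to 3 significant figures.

1300 MPa

Spring index C = D/d = 7.0/0.99 = 7.0707
K_B = (4C+2)/(4C−3) = 30.283/25.283 = 1.1978
τ₀ = 8FD/(πd³) = 8·59.1·7.0/(π·0.99³) = 3309.6/3.0483 = 1085.7 MPa
τ_max = K·τ₀ = 1.1978 × 1085.7 = 1300.4 MPa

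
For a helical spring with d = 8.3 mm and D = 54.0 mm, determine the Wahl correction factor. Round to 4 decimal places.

1.2307

C = D/d = 54.0/8.3 = 6.5060
K_W = (4C−1)/(4C−4) + 0.615/C = 25.024/22.024 + 0.0945 = 1.2307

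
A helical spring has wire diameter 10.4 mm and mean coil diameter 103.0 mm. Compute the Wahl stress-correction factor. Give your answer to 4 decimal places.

1.1463

C = D/d = 103.0/10.4 = 9.9038
K_W = (4C−1)/(4C−4) + 0.615/C = 38.615/35.615 + 0.0621 = 1.1463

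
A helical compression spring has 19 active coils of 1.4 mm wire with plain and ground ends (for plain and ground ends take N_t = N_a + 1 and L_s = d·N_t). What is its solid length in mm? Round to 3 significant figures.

28.0 mm

plain and ground ends: N_t = N_a + 1 = 19 + 1 = 20
L_s = d·N_t = 1.4 × 20 = 28 mm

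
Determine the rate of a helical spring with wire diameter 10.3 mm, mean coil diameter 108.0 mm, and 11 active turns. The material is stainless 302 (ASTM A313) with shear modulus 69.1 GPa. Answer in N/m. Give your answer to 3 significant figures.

k = Gd⁴/(8D³N_a) = (69.1×10³ × 10.3⁴) / (8 × 108.0³ × 11)
  = 7.77727e+08 / 1.10855e+08 = 7.0157 N/mm = 7015.7 N/m

7020 N/m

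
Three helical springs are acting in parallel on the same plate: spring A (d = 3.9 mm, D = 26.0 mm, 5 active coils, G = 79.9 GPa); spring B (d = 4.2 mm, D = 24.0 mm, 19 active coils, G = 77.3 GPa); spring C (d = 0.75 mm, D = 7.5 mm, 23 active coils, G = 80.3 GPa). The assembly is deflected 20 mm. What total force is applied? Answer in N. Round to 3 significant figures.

k_A = Gd⁴/(8D³N_a) = (79.9×10³)(3.9⁴)/(8·26.0³·5) = 26.292 N/mm
k_B = Gd⁴/(8D³N_a) = (77.3×10³)(4.2⁴)/(8·24.0³·19) = 11.447 N/mm
k_C = Gd⁴/(8D³N_a) = (80.3×10³)(0.75⁴)/(8·7.5³·23) = 0.32731 N/mm
Parallel: k_eq = 26.292 + 11.447 + 0.32731 = 38.067 N/mm
F = k_eq·δ = 38.067·20 = 761.33 N

761 N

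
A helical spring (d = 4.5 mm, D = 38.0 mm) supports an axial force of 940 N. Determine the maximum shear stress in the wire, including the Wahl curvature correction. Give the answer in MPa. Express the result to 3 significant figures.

1170 MPa

Spring index C = D/d = 38.0/4.5 = 8.4444
K_W = (4C−1)/(4C−4) + 0.615/C = 32.778/29.778 + 0.0728 = 1.1736
τ₀ = 8FD/(πd³) = 8·940·38.0/(π·4.5³) = 285760/286.28 = 998.19 MPa
τ_max = K·τ₀ = 1.1736 × 998.19 = 1171.5 MPa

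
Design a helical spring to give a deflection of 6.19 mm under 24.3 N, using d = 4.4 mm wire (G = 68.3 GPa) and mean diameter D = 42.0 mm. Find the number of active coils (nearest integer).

11

Required rate k = F/δ = 24.3/6.19 = 3.9257 N/mm
N_a = Gd⁴/(8D³k) = (68.3×10³ × 4.4⁴)/(8 × 42.0³ × 3.9257)
    = 2.55995e+07 / 2.32677e+06 = 11 → 11 coils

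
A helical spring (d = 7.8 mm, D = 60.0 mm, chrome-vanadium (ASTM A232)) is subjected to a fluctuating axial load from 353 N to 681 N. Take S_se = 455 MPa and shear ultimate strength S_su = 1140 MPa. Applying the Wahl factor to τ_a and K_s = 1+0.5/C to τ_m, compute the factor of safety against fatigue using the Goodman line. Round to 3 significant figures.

C = D/d = 60.0/7.8 = 7.6923; K_W = (4C−1)/(4C−4)+0.615/C = 1.1920; K_s = 1+0.5/C = 1.0650
F_a = (F_max−F_min)/2 = 164 N; F_m = (F_max+F_min)/2 = 517 N
τ_a = K_W·8F_aD/(πd³) = 1.1920 × 52.802 = 62.941 MPa
τ_m = K_s·8F_mD/(πd³) = 1.0650 × 166.46 = 177.28 MPa
Goodman: 1/n_f = τ_a/S_se + τ_m/S_su = 62.941/455 + 177.28/1140 = 0.13833 + 0.15550 = 0.29384
n_f = 1/0.29384 = 3.403

3.40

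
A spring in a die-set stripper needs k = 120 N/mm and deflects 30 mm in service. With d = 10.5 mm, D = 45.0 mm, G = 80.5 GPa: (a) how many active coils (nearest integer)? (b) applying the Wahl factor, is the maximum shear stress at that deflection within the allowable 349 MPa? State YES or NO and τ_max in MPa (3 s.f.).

N_a = Gd⁴/(8D³k) = (80.5×10³)(10.5⁴)/(8·45.0³·120) = 11.19 → N_a = 11
Actual rate k = Gd⁴/(8D³·11) = 122.02 N/mm
Working load F = kδ = 122.02·30 = 3660.6 N
C = 45.0/10.5 = 4.2857; K_W = (4C−1)/(4C−4)+0.615/C = 1.3718
τ_max = K_W·8FD/(πd³) = 1.3718·362.36 = 497.07 MPa
τ_max > 349 MPa → exceeds allowable

(a) 11 coils; (b) NO, τ_max = 497 MPa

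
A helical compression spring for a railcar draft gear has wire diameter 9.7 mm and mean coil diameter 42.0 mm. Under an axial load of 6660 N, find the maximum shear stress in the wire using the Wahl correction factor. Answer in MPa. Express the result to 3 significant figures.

1070 MPa

Spring index C = D/d = 42.0/9.7 = 4.3299
K_W = (4C−1)/(4C−4) + 0.615/C = 16.320/13.320 + 0.1420 = 1.3673
τ₀ = 8FD/(πd³) = 8·6660·42.0/(π·9.7³) = 2.23776e+06/2867.2 = 780.46 MPa
τ_max = K·τ₀ = 1.3673 × 780.46 = 1067.1 MPa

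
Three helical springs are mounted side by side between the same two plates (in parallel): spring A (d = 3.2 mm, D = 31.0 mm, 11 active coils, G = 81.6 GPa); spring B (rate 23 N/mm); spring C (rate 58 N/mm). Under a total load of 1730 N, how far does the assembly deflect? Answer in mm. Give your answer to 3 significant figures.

k_A = Gd⁴/(8D³N_a) = (81.6×10³)(3.2⁴)/(8·31.0³·11) = 3.2638 N/mm
Parallel: k_eq = 3.2638 + 23 + 58 = 84.264 N/mm
δ = F/k_eq = 1730/84.264 = 20.531 mm

20.5 mm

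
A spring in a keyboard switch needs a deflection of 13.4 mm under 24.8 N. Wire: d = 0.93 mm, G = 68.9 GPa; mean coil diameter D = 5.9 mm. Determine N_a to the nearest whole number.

17

Required rate k = F/δ = 24.8/13.4 = 1.8507 N/mm
N_a = Gd⁴/(8D³k) = (68.9×10³ × 0.93⁴)/(8 × 5.9³ × 1.8507)
    = 51540.8 / 3040.84 = 16.95 → 17 coils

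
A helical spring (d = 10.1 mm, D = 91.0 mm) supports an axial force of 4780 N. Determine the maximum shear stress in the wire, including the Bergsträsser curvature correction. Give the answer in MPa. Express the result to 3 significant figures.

Spring index C = D/d = 91.0/10.1 = 9.0099
K_B = (4C+2)/(4C−3) = 38.040/33.040 = 1.1513
τ₀ = 8FD/(πd³) = 8·4780·91.0/(π·10.1³) = 3.47984e+06/3236.8 = 1075.1 MPa
τ_max = K·τ₀ = 1.1513 × 1075.1 = 1237.8 MPa

1240 MPa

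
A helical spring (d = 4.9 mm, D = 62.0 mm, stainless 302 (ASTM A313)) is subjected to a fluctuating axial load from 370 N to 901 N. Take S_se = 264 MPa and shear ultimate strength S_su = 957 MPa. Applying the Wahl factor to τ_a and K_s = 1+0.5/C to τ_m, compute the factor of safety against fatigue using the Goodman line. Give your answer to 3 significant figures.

0.412

C = D/d = 62.0/4.9 = 12.6531; K_W = (4C−1)/(4C−4)+0.615/C = 1.1130; K_s = 1+0.5/C = 1.0395
F_a = (F_max−F_min)/2 = 265.5 N; F_m = (F_max+F_min)/2 = 635.5 N
τ_a = K_W·8F_aD/(πd³) = 1.1130 × 356.29 = 396.54 MPa
τ_m = K_s·8F_mD/(πd³) = 1.0395 × 852.82 = 886.52 MPa
Goodman: 1/n_f = τ_a/S_se + τ_m/S_su = 396.54/264 + 886.52/957 = 1.50206 + 0.92636 = 2.4284
n_f = 1/2.4284 = 0.4118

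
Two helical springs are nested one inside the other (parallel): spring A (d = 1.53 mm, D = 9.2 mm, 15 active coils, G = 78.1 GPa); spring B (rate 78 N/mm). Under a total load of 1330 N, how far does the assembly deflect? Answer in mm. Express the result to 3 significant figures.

k_A = Gd⁴/(8D³N_a) = (78.1×10³)(1.53⁴)/(8·9.2³·15) = 4.5801 N/mm
Parallel: k_eq = 4.5801 + 78 = 82.58 N/mm
δ = F/k_eq = 1330/82.58 = 16.106 mm

16.1 mm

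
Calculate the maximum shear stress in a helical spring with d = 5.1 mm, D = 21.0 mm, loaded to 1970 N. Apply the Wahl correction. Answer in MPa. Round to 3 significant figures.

1100 MPa

Spring index C = D/d = 21.0/5.1 = 4.1176
K_W = (4C−1)/(4C−4) + 0.615/C = 15.471/12.471 + 0.1494 = 1.3899
τ₀ = 8FD/(πd³) = 8·1970·21.0/(π·5.1³) = 330960/416.74 = 794.17 MPa
τ_max = K·τ₀ = 1.3899 × 794.17 = 1103.8 MPa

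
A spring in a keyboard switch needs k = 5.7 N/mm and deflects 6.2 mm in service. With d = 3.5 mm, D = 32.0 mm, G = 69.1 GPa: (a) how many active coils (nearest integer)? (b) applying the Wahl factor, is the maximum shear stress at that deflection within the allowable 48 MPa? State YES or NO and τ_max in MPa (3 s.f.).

(a) 7 coils; (b) NO, τ_max = 77.2 MPa

N_a = Gd⁴/(8D³k) = (69.1×10³)(3.5⁴)/(8·32.0³·5.7) = 6.94 → N_a = 7
Actual rate k = Gd⁴/(8D³·7) = 5.6508 N/mm
Working load F = kδ = 5.6508·6.2 = 35.035 N
C = 32.0/3.5 = 9.1429; K_W = (4C−1)/(4C−4)+0.615/C = 1.1594
τ_max = K_W·8FD/(πd³) = 1.1594·66.587 = 77.199 MPa
τ_max > 48 MPa → exceeds allowable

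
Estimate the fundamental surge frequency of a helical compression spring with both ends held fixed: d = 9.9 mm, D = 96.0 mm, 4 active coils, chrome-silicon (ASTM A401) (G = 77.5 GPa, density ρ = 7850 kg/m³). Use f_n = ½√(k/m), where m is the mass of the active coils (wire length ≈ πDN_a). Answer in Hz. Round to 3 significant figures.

k = Gd⁴/(8D³N_a) = (77.5×10³)(9.9⁴)/(8·96.0³·4) = 26.295 N/mm = 26295 N/m
Wire length L = πDN_a = π·96.0·4 = 1206.4 mm
m = ρ·(πd²/4)·L = 7850 × 76.977×10⁻⁶ m² × 1.2064 m = 0.72897 kg
f_n = ½√(k/m) = 0.5·√(26295/0.72897) = 0.5·√(36072) = 94.963 Hz

95.0 Hz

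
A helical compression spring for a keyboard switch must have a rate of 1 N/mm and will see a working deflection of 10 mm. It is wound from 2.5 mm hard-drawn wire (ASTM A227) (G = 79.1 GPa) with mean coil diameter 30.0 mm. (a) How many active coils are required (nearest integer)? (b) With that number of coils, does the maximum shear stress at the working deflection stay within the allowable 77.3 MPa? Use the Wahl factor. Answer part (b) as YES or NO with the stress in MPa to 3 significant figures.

N_a = Gd⁴/(8D³k) = (79.1×10³)(2.5⁴)/(8·30.0³·1) = 14.3 → N_a = 14
Actual rate k = Gd⁴/(8D³·14) = 1.0218 N/mm
Working load F = kδ = 1.0218·10 = 10.218 N
C = 30.0/2.5 = 12.0000; K_W = (4C−1)/(4C−4)+0.615/C = 1.1194
τ_max = K_W·8FD/(πd³) = 1.1194·49.957 = 55.923 MPa
τ_max ≤ 77.3 MPa → acceptable

(a) 14 coils; (b) YES, τ_max = 55.9 MPa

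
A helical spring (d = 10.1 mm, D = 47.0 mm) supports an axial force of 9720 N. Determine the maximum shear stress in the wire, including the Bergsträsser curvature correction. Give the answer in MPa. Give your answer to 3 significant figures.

Spring index C = D/d = 47.0/10.1 = 4.6535
K_B = (4C+2)/(4C−3) = 20.614/15.614 = 1.3202
τ₀ = 8FD/(πd³) = 8·9720·47.0/(π·10.1³) = 3.65472e+06/3236.8 = 1129.1 MPa
τ_max = K·τ₀ = 1.3202 × 1129.1 = 1490.7 MPa

1490 MPa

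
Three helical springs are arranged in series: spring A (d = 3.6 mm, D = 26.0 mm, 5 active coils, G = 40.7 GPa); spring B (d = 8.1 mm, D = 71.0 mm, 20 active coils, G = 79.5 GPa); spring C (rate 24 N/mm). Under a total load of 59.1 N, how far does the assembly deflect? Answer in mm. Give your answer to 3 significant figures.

k_A = Gd⁴/(8D³N_a) = (40.7×10³)(3.6⁴)/(8·26.0³·5) = 9.7235 N/mm
k_B = Gd⁴/(8D³N_a) = (79.5×10³)(8.1⁴)/(8·71.0³·20) = 5.976 N/mm
Series: 1/k_eq = 1/9.7235 + 1/5.976 + 1/24 = 0.31185; k_eq = 3.2067 N/mm
δ = F/k_eq = 59.1/3.2067 = 18.43 mm

18.4 mm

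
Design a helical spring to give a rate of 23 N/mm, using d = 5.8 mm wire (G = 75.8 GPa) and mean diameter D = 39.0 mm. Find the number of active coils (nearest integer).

8

N_a = Gd⁴/(8D³k) = (75.8×10³ × 5.8⁴)/(8 × 39.0³ × 23)
    = 8.5779e+07 / 1.09147e+07 = 7.859 → 8 coils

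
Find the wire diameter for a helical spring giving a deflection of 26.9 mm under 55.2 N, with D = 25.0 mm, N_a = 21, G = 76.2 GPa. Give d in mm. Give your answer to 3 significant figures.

Required rate k = F/δ = 55.2/26.9 = 2.052 N/mm
d = (8D³N_a·k / G)^(1/4) = (8·25.0³·21·2.052 / (76.2×10³))^0.25
  = (70.691)^0.25 = 2.8996 mm

2.90 mm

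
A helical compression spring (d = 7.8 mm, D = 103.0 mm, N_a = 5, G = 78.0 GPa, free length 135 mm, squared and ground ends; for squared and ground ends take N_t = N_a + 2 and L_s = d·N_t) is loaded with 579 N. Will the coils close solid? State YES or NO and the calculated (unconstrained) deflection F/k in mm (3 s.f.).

k = Gd⁴/(8D³N_a) = (78.0×10³)(7.8⁴)/(8·103.0³·5) = 6.6054 N/mm
N_t = 7; L_s = 7.8·7 = 54.6 mm; δ_solid = L₀ − L_s = 135 − 54.6 = 80.4 mm
δ = F/k = 579/6.6054 = 87.655 mm
δ ≥ δ_solid → spring goes solid

YES, δ = 87.7 mm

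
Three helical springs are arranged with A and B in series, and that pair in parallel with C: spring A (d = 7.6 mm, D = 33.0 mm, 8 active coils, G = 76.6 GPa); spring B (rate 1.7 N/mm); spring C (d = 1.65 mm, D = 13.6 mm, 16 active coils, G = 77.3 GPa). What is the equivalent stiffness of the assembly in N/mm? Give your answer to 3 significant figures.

k_A = Gd⁴/(8D³N_a) = (76.6×10³)(7.6⁴)/(8·33.0³·8) = 111.11 N/mm
k_C = Gd⁴/(8D³N_a) = (77.3×10³)(1.65⁴)/(8·13.6³·16) = 1.7795 N/mm
Springs A,B series: k_AB = 1/(1/111.11+1/1.7) = 1.6744 N/mm; parallel with C: k_eq = 1.6744+1.7795 = 3.4538 N/mm

3.45 N/mm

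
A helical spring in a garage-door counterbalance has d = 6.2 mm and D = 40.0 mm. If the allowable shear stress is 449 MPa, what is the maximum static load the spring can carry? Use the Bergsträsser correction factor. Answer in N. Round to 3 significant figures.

C = D/d = 40.0/6.2 = 6.4516
K_B = (4C+2)/(4C−3) = 27.806/22.806 = 1.2192
τ_max = K·8FD/(πd³) → F_max = τ_allow·πd³/(8DK)
F_max = 449·π·6.2³/(8·40.0·1.2192) = 3.3618e+05/390.16 = 861.66 N

862 N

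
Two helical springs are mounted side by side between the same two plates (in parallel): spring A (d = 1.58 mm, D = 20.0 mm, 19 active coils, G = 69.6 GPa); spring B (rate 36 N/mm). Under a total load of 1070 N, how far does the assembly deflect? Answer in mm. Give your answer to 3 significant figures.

29.4 mm

k_A = Gd⁴/(8D³N_a) = (69.6×10³)(1.58⁴)/(8·20.0³·19) = 0.3567 N/mm
Parallel: k_eq = 0.3567 + 36 = 36.357 N/mm
δ = F/k_eq = 1070/36.357 = 29.431 mm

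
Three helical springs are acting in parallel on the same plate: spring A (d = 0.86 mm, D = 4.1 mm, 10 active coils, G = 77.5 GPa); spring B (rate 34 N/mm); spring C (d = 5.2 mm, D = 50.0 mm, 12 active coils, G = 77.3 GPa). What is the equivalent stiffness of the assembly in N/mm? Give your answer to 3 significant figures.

46.4 N/mm

k_A = Gd⁴/(8D³N_a) = (77.5×10³)(0.86⁴)/(8·4.1³·10) = 7.6887 N/mm
k_C = Gd⁴/(8D³N_a) = (77.3×10³)(5.2⁴)/(8·50.0³·12) = 4.7099 N/mm
Parallel: k_eq = 7.6887 + 34 + 4.7099 = 46.399 N/mm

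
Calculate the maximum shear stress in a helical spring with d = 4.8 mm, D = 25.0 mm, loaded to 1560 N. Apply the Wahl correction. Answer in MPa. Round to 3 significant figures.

Spring index C = D/d = 25.0/4.8 = 5.2083
K_W = (4C−1)/(4C−4) + 0.615/C = 19.833/16.833 + 0.1181 = 1.2963
τ₀ = 8FD/(πd³) = 8·1560·25.0/(π·4.8³) = 312000/347.44 = 898.01 MPa
τ_max = K·τ₀ = 1.2963 × 898.01 = 1164.1 MPa

1160 MPa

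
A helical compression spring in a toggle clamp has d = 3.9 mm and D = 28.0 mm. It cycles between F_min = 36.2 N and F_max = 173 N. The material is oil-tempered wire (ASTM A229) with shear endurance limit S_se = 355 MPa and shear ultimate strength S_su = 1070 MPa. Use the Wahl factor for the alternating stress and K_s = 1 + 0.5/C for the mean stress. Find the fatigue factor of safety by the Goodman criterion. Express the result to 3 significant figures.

2.47

C = D/d = 28.0/3.9 = 7.1795; K_W = (4C−1)/(4C−4)+0.615/C = 1.2070; K_s = 1+0.5/C = 1.0696
F_a = (F_max−F_min)/2 = 68.4 N; F_m = (F_max+F_min)/2 = 104.6 N
τ_a = K_W·8F_aD/(πd³) = 1.2070 × 82.217 = 99.238 MPa
τ_m = K_s·8F_mD/(πd³) = 1.0696 × 125.73 = 134.49 MPa
Goodman: 1/n_f = τ_a/S_se + τ_m/S_su = 99.238/355 + 134.49/1070 = 0.27954 + 0.12569 = 0.40523
n_f = 1/0.40523 = 2.468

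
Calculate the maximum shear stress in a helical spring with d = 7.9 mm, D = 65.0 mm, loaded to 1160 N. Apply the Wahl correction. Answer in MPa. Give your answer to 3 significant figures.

459 MPa

Spring index C = D/d = 65.0/7.9 = 8.2278
K_W = (4C−1)/(4C−4) + 0.615/C = 31.911/28.911 + 0.0747 = 1.1785
τ₀ = 8FD/(πd³) = 8·1160·65.0/(π·7.9³) = 603200/1548.9 = 389.43 MPa
τ_max = K·τ₀ = 1.1785 × 389.43 = 458.95 MPa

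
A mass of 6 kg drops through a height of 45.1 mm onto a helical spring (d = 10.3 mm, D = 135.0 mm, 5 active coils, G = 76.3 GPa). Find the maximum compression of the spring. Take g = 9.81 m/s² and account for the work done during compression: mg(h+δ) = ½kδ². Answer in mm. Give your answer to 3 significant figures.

k = Gd⁴/(8D³N_a) = (76.3×10³)(10.3⁴)/(8·135.0³·5) = 8.7259 N/mm
W = mg = 6 × 9.81 = 58.86 N
½kδ² − Wδ − Wh = 0 → δ = (W + √(W² + 2kWh))/k
δ = (58.86 + √(3464.5 + 46327.5))/8.7259 = (58.86 + 223.14)/8.7259 = 32.318 mm

32.3 mm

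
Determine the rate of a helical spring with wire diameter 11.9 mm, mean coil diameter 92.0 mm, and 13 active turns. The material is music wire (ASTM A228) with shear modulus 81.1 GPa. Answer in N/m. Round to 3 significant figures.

20100 N/m

k = Gd⁴/(8D³N_a) = (81.1×10³ × 11.9⁴) / (8 × 92.0³ × 13)
  = 1.62633e+09 / 8.09836e+07 = 20.082 N/mm = 20082 N/m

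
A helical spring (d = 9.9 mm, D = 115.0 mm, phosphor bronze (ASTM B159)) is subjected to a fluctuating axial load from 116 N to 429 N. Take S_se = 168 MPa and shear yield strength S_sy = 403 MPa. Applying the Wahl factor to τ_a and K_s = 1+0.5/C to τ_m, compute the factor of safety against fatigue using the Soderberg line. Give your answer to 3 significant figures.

C = D/d = 115.0/9.9 = 11.6162; K_W = (4C−1)/(4C−4)+0.615/C = 1.1236; K_s = 1+0.5/C = 1.0430
F_a = (F_max−F_min)/2 = 156.5 N; F_m = (F_max+F_min)/2 = 272.5 N
τ_a = K_W·8F_aD/(πd³) = 1.1236 × 47.233 = 53.071 MPa
τ_m = K_s·8F_mD/(πd³) = 1.0430 × 82.243 = 85.783 MPa
Soderberg: 1/n_f = τ_a/S_se + τ_m/S_sy = 53.071/168 + 85.783/403 = 0.31590 + 0.21286 = 0.52876
n_f = 1/0.52876 = 1.891

1.89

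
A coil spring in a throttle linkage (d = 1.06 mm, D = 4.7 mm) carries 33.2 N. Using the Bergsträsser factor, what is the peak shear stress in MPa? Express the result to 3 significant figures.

447 MPa

Spring index C = D/d = 4.7/1.06 = 4.4340
K_B = (4C+2)/(4C−3) = 19.736/14.736 = 1.3393
τ₀ = 8FD/(πd³) = 8·33.2·4.7/(π·1.06³) = 1248.32/3.7417 = 333.62 MPa
τ_max = K·τ₀ = 1.3393 × 333.62 = 446.83 MPa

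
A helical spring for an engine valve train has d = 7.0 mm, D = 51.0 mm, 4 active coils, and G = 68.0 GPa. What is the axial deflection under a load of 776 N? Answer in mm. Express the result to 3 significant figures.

20.2 mm

k = Gd⁴/(8D³N_a) = (68.0×10³)(7.0⁴)/(8·51.0³·4) = 38.463 N/mm
δ = F/k = 776 / 38.463 = 20.175 mm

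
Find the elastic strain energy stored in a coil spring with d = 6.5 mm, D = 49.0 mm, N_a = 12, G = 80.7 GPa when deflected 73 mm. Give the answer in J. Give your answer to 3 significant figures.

34.0 J

k = Gd⁴/(8D³N_a) = (80.7×10³)(6.5⁴)/(8·49.0³·12) = 12.755 N/mm
U = ½kδ² = 0.5 × 12.755 × 73² = 33985 N·mm = 33.985 J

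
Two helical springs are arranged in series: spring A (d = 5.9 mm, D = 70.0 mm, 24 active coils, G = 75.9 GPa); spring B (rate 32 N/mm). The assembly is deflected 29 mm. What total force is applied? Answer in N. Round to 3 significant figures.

38.8 N

k_A = Gd⁴/(8D³N_a) = (75.9×10³)(5.9⁴)/(8·70.0³·24) = 1.3965 N/mm
Series: 1/k_eq = 1/1.3965 + 1/32 = 0.7473; k_eq = 1.3381 N/mm
F = k_eq·δ = 1.3381·29 = 38.806 N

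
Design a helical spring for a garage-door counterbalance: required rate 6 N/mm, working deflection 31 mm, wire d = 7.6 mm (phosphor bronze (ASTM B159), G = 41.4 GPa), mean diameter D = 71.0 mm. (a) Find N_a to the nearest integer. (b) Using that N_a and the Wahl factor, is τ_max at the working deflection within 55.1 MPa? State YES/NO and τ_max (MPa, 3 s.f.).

(a) 8 coils; (b) NO, τ_max = 89.0 MPa

N_a = Gd⁴/(8D³k) = (41.4×10³)(7.6⁴)/(8·71.0³·6) = 8.04 → N_a = 8
Actual rate k = Gd⁴/(8D³·8) = 6.0298 N/mm
Working load F = kδ = 6.0298·31 = 186.92 N
C = 71.0/7.6 = 9.3421; K_W = (4C−1)/(4C−4)+0.615/C = 1.1557
τ_max = K_W·8FD/(πd³) = 1.1557·76.987 = 88.977 MPa
τ_max > 55.1 MPa → exceeds allowable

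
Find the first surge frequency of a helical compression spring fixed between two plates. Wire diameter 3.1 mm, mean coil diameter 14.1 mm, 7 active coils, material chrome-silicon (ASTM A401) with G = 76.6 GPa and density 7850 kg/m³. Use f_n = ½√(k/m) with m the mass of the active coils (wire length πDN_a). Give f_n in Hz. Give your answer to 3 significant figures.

k = Gd⁴/(8D³N_a) = (76.6×10³)(3.1⁴)/(8·14.1³·7) = 45.064 N/mm = 45064 N/m
Wire length L = πDN_a = π·14.1·7 = 310.08 mm
m = ρ·(πd²/4)·L = 7850 × 7.5477×10⁻⁶ m² × 0.31008 m = 0.018372 kg
f_n = ½√(k/m) = 0.5·√(45064/0.018372) = 0.5·√(2.4529e+06) = 783.09 Hz

783 Hz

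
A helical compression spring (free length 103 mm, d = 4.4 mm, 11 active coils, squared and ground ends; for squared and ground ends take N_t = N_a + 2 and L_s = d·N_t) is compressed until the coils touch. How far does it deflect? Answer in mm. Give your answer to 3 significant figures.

N_t = 13; L_s = 4.4·13 = 57.2 mm
δ_solid = L₀ − L_s = 103 − 57.2 = 45.8 mm

45.8 mm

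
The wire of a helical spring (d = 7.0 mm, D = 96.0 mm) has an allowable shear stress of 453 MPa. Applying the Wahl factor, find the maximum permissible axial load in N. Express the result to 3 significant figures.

C = D/d = 96.0/7.0 = 13.7143
K_W = (4C−1)/(4C−4) + 0.615/C = 53.857/50.857 + 0.0448 = 1.1038
τ_max = K·8FD/(πd³) → F_max = τ_allow·πd³/(8DK)
F_max = 453·π·7.0³/(8·96.0·1.1038) = 4.8814e+05/847.74 = 575.81 N

576 N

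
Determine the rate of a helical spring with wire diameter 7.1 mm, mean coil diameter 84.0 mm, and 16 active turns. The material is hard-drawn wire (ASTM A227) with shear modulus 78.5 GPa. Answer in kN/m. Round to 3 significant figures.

k = Gd⁴/(8D³N_a) = (78.5×10³ × 7.1⁴) / (8 × 84.0³ × 16)
  = 1.99482e+08 / 7.58661e+07 = 2.6294 N/mm

2.63 kN/m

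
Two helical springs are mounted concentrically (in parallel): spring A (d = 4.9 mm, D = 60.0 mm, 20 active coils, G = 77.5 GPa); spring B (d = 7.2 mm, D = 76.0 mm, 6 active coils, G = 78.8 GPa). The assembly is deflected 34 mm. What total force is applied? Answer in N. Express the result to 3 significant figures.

k_A = Gd⁴/(8D³N_a) = (77.5×10³)(4.9⁴)/(8·60.0³·20) = 1.2927 N/mm
k_B = Gd⁴/(8D³N_a) = (78.8×10³)(7.2⁴)/(8·76.0³·6) = 10.05 N/mm
Parallel: k_eq = 1.2927 + 10.05 = 11.343 N/mm
F = k_eq·δ = 11.343·34 = 385.66 N

386 N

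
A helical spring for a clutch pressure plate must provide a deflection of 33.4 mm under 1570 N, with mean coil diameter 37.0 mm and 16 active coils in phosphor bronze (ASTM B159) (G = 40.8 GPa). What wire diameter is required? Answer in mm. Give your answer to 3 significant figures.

9.30 mm

Required rate k = F/δ = 1570/33.4 = 47.006 N/mm
d = (8D³N_a·k / G)^(1/4) = (8·37.0³·16·47.006 / (40.8×10³))^0.25
  = (7469.8)^0.25 = 9.2967 mm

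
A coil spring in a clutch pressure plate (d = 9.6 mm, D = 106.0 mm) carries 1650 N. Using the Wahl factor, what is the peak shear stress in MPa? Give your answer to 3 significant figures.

Spring index C = D/d = 106.0/9.6 = 11.0417
K_W = (4C−1)/(4C−4) + 0.615/C = 43.167/40.167 + 0.0557 = 1.1304
τ₀ = 8FD/(πd³) = 8·1650·106.0/(π·9.6³) = 1.3992e+06/2779.5 = 503.4 MPa
τ_max = K·τ₀ = 1.1304 × 503.4 = 569.04 MPa

569 MPa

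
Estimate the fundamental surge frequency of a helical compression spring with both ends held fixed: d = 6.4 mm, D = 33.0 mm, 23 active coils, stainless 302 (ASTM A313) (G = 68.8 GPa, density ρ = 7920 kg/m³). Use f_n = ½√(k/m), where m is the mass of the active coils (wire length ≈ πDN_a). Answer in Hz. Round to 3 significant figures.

k = Gd⁴/(8D³N_a) = (68.8×10³)(6.4⁴)/(8·33.0³·23) = 17.456 N/mm = 17456 N/m
Wire length L = πDN_a = π·33.0·23 = 2384.5 mm
m = ρ·(πd²/4)·L = 7920 × 32.17×10⁻⁶ m² × 2.3845 m = 0.60753 kg
f_n = ½√(k/m) = 0.5·√(17456/0.60753) = 0.5·√(28733) = 84.754 Hz

84.8 Hz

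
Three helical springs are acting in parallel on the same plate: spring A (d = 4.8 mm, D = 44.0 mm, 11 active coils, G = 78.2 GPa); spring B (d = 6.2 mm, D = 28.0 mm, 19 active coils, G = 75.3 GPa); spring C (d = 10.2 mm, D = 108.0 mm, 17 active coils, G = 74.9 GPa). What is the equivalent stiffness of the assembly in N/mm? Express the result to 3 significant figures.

43.6 N/mm

k_A = Gd⁴/(8D³N_a) = (78.2×10³)(4.8⁴)/(8·44.0³·11) = 5.5377 N/mm
k_B = Gd⁴/(8D³N_a) = (75.3×10³)(6.2⁴)/(8·28.0³·19) = 33.346 N/mm
k_C = Gd⁴/(8D³N_a) = (74.9×10³)(10.2⁴)/(8·108.0³·17) = 4.7323 N/mm
Parallel: k_eq = 5.5377 + 33.346 + 4.7323 = 43.616 N/mm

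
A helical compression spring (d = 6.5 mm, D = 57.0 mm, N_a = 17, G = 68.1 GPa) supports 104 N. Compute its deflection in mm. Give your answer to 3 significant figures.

21.5 mm

k = Gd⁴/(8D³N_a) = (68.1×10³)(6.5⁴)/(8·57.0³·17) = 4.8266 N/mm
δ = F/k = 104 / 4.8266 = 21.547 mm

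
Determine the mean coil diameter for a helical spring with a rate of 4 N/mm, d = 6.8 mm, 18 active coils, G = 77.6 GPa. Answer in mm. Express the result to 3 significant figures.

D = (Gd⁴/(8N_a·k))^(1/3) = (77.6×10³·6.8⁴/(8·18·4))^(1/3)
  = (288055)^(1/3) = 66.0427 mm

66.0 mm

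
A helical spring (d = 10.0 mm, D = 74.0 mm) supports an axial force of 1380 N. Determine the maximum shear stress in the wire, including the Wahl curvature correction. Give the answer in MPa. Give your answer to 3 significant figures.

312 MPa

Spring index C = D/d = 74.0/10.0 = 7.4000
K_W = (4C−1)/(4C−4) + 0.615/C = 28.600/25.600 + 0.0831 = 1.2003
τ₀ = 8FD/(πd³) = 8·1380·74.0/(π·10.0³) = 816960/3141.6 = 260.05 MPa
τ_max = K·τ₀ = 1.2003 × 260.05 = 312.13 MPa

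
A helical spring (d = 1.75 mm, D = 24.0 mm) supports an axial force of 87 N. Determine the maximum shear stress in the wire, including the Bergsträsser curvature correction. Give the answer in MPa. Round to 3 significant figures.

Spring index C = D/d = 24.0/1.75 = 13.7143
K_B = (4C+2)/(4C−3) = 56.857/51.857 = 1.0964
τ₀ = 8FD/(πd³) = 8·87·24.0/(π·1.75³) = 16704/16.837 = 992.1 MPa
τ_max = K·τ₀ = 1.0964 × 992.1 = 1087.8 MPa

1090 MPa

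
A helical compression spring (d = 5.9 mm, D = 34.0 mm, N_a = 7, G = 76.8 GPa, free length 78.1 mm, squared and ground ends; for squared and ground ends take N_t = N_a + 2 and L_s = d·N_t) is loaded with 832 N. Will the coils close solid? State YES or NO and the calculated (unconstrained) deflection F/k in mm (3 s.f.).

NO, δ = 19.7 mm

k = Gd⁴/(8D³N_a) = (76.8×10³)(5.9⁴)/(8·34.0³·7) = 42.281 N/mm
N_t = 9; L_s = 5.9·9 = 53.1 mm; δ_solid = L₀ − L_s = 78.1 − 53.1 = 25 mm
δ = F/k = 832/42.281 = 19.678 mm
δ < δ_solid → spring does not go solid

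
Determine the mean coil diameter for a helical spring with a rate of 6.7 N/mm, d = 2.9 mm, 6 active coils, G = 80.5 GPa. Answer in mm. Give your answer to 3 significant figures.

26.1 mm

D = (Gd⁴/(8N_a·k))^(1/3) = (80.5×10³·2.9⁴/(8·6·6.7))^(1/3)
  = (17704)^(1/3) = 26.0630 mm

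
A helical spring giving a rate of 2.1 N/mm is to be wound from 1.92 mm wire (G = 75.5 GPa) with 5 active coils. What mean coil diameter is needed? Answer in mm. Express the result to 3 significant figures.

D = (Gd⁴/(8N_a·k))^(1/3) = (75.5×10³·1.92⁴/(8·5·2.1))^(1/3)
  = (12214.4)^(1/3) = 23.0298 mm

23.0 mm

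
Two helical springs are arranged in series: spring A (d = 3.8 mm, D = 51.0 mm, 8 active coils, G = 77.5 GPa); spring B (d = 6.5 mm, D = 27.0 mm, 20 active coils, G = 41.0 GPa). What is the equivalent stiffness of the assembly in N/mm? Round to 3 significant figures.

k_A = Gd⁴/(8D³N_a) = (77.5×10³)(3.8⁴)/(8·51.0³·8) = 1.9035 N/mm
k_B = Gd⁴/(8D³N_a) = (41.0×10³)(6.5⁴)/(8·27.0³·20) = 23.239 N/mm
Series: 1/k_eq = 1/1.9035 + 1/23.239 = 0.56839; k_eq = 1.7594 N/mm

1.76 N/mm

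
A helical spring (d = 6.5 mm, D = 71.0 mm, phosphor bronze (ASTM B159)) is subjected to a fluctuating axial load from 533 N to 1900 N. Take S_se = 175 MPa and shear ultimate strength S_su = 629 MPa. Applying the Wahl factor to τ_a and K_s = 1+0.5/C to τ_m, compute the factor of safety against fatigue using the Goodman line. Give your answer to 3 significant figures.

C = D/d = 71.0/6.5 = 10.9231; K_W = (4C−1)/(4C−4)+0.615/C = 1.1319; K_s = 1+0.5/C = 1.0458
F_a = (F_max−F_min)/2 = 683.5 N; F_m = (F_max+F_min)/2 = 1216.5 N
τ_a = K_W·8F_aD/(πd³) = 1.1319 × 449.98 = 509.33 MPa
τ_m = K_s·8F_mD/(πd³) = 1.0458 × 800.89 = 837.55 MPa
Goodman: 1/n_f = τ_a/S_se + τ_m/S_su = 509.33/175 + 837.55/629 = 2.91045 + 1.33155 = 4.242
n_f = 1/4.242 = 0.2357

0.236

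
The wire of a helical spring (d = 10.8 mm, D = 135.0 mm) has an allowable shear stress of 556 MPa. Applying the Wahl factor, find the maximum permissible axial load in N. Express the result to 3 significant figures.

1830 N

C = D/d = 135.0/10.8 = 12.5000
K_W = (4C−1)/(4C−4) + 0.615/C = 49.000/46.000 + 0.0492 = 1.1144
τ_max = K·8FD/(πd³) → F_max = τ_allow·πd³/(8DK)
F_max = 556·π·10.8³/(8·135.0·1.1144) = 2.2004e+06/1203.6 = 1828.2 N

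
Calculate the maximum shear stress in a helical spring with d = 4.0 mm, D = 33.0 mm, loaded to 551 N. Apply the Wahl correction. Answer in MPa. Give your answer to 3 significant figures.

Spring index C = D/d = 33.0/4.0 = 8.2500
K_W = (4C−1)/(4C−4) + 0.615/C = 32.000/29.000 + 0.0745 = 1.1780
τ₀ = 8FD/(πd³) = 8·551·33.0/(π·4.0³) = 145464/201.06 = 723.48 MPa
τ_max = K·τ₀ = 1.1780 × 723.48 = 852.25 MPa

852 MPa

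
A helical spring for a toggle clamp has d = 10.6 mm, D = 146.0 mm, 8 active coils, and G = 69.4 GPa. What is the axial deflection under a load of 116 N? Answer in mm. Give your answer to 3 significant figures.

26.4 mm

k = Gd⁴/(8D³N_a) = (69.4×10³)(10.6⁴)/(8·146.0³·8) = 4.3989 N/mm
δ = F/k = 116 / 4.3989 = 26.37 mm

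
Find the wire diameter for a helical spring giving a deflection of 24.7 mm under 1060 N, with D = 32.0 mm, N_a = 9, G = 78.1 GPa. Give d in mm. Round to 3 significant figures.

6.00 mm

Required rate k = F/δ = 1060/24.7 = 42.915 N/mm
d = (8D³N_a·k / G)^(1/4) = (8·32.0³·9·42.915 / (78.1×10³))^0.25
  = (1296.4)^0.25 = 6.0005 mm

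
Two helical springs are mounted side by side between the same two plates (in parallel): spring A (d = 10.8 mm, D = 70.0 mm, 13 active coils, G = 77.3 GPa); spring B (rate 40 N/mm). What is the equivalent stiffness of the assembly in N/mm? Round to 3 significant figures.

k_A = Gd⁴/(8D³N_a) = (77.3×10³)(10.8⁴)/(8·70.0³·13) = 29.481 N/mm
Parallel: k_eq = 29.481 + 40 = 69.481 N/mm

69.5 N/mm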